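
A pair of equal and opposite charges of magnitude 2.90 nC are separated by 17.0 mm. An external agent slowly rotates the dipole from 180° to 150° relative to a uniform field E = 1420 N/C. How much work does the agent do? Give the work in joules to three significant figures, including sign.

W ≈ -9.38×10⁻⁹ J

Dipole moment p = qd = (2.90×10⁻⁹ C)(0.0170 m) = 4.93×10⁻¹¹ C·m.
W_ext = ΔU = U(θ₂) − U(θ₁) = −pE cosθ₂ − (−pE cosθ₁) = pE(cosθ₁ − cosθ₂).
W = (4.93×10⁻¹¹)(1420)·(cos180° − cos150°) = (7.001×10⁻⁸)·(-0.1340) = -9.379×10⁻⁹ J.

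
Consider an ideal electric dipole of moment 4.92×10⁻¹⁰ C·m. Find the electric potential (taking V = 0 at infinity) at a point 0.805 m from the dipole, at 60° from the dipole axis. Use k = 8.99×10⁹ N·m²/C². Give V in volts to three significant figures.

The dipole potential is V = kp cosθ / r².
V = (8.99×10⁹)(4.92×10⁻¹⁰)·cos60° / (0.805)² = 3.413 V.

V ≈ 3.41 V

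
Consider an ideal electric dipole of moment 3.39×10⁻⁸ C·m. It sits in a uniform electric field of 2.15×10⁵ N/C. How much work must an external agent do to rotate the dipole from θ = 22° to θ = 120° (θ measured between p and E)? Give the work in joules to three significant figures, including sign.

W ≈ 0.0104 J

W_ext = ΔU = U(θ₂) − U(θ₁) = −pE cosθ₂ − (−pE cosθ₁) = pE(cosθ₁ − cosθ₂).
W = (3.39×10⁻⁸)(2.15×10⁵)·(cos22° − cos120°) = (0.007288)·(+1.4272) = 0.01040 J.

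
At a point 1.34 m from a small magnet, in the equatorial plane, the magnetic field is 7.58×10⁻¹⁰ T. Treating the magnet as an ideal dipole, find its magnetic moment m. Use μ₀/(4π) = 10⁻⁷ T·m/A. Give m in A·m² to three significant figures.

In the equatorial plane B = (μ₀/4π)·m/r³, so m = Br³·4π/(μ₀).
m = (7.58×10⁻¹⁰)·(1.34)³ / (10⁻⁷) = 0.01824 A·m².

m ≈ 0.0182 A·m²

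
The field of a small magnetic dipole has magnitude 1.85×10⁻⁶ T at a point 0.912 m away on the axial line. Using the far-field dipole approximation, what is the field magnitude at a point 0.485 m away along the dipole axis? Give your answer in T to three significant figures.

Dipole fields scale as 1/r³ in the far field; the geometry is the same at both points.
B₂ = B₁ · (r₁/r₂)³ = 1.85×10⁻⁶ · (0.912/0.485)³.
(r₁/r₂)³ = (1.88)³ = 6.649.
B₂ ≈ 1.230×10⁻⁵ T.

B ≈ 1.23×10⁻⁵ T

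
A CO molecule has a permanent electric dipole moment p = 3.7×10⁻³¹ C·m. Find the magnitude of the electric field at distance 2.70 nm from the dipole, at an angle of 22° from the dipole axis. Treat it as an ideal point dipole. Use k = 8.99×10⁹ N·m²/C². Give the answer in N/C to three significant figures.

E ≈ 3.20×10⁵ N/C

At angle θ the dipole field magnitude is E = (kp/r³)·√(1 + 3cos²θ).
kp/r³ = (8.99×10⁹)(3.70×10⁻³¹) / (2.70×10⁻⁹)³ = 1.690×10⁵ N/C.
√(1 + 3cos²22°) = √(1 + 3·0.8597) = √3.5790 ≈ 1.8918.
E ≈ 1.690×10⁵ × 1.892 = 3.197×10⁵ N/C.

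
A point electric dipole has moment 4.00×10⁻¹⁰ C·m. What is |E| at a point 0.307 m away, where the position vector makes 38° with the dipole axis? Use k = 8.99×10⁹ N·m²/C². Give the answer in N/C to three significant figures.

E ≈ 210 N/C

At angle θ the dipole field magnitude is E = (kp/r³)·√(1 + 3cos²θ).
kp/r³ = (8.99×10⁹)(4.00×10⁻¹⁰) / (0.307)³ = 124.3 N/C.
√(1 + 3cos²38°) = √(1 + 3·0.6210) = √2.8629 ≈ 1.6920.
E ≈ 124.3 × 1.692 = 210.3 N/C.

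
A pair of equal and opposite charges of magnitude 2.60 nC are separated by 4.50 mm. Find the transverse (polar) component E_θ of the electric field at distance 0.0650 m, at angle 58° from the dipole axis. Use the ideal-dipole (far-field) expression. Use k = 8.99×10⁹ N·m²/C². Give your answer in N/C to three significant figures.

Dipole moment p = qd = (2.60×10⁻⁹ C)(0.00450 m) = 1.17×10⁻¹¹ C·m.
For a dipole, E_θ = (kp sinθ)/r³.
kp/r³ = (8.99×10⁹)(1.17×10⁻¹¹)/(0.0650)³ = 383.0 N/C.
E_θ = 383.0·sin58° = 324.8 N/C.

E_θ ≈ 325 N/C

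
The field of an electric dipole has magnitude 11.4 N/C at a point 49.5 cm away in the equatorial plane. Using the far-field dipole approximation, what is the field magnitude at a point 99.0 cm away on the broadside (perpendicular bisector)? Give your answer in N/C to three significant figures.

Dipole fields scale as 1/r³ in the far field; the geometry is the same at both points.
E₂ = E₁ · (r₁/r₂)³ = 11.4 · (49.5/99.0)³.
(r₁/r₂)³ = (0.5)³ = 0.125.
E₂ ≈ 1.425 N/C.

E ≈ 1.42 N/C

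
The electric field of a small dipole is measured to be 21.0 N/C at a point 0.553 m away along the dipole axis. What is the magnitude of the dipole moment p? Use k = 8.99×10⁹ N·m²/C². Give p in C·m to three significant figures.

On axis E = 2kp/r³, so p = Er³/(2k).
p = (21.0)·(0.553)³ / (2·8.99×10⁹) = 1.975×10⁻¹⁰ C·m.

p ≈ 1.98×10⁻¹⁰ C·m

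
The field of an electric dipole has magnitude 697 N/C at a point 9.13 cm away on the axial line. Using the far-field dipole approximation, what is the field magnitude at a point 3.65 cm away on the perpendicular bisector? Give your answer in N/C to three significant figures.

E ≈ 5450 N/C

Dipole fields scale as 1/r³ in the far field.
The axial field is twice the equatorial field at the same r, so the geometry factor is 1/2.
E₂ = E₁ · (1/2) · (r₁/r₂)³ = 697 · 0.5 · (9.13/3.65)³.
(r₁/r₂)³ = (2.501)³ = 15.65.
E₂ ≈ 5454 N/C.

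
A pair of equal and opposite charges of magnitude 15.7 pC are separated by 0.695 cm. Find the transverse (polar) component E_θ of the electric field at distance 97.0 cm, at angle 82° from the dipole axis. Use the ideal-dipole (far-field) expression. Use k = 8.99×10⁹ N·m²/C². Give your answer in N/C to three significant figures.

E_θ ≈ 0.00106 N/C

Dipole moment p = qd = (1.57×10⁻¹¹ C)(0.00695 m) = 1.091×10⁻¹³ C·m.
For a dipole, E_θ = (kp sinθ)/r³.
kp/r³ = (8.99×10⁹)(1.091×10⁻¹³)/(0.970)³ = 0.001075 N/C.
E_θ = 0.001075·sin82° = 0.001064 N/C.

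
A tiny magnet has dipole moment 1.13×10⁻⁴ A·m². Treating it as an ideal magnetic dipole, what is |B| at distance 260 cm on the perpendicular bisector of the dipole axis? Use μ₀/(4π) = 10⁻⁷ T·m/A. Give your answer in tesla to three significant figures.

In the equatorial plane B = (μ₀/4π)·m/r³ (half the axial value).
B = (10⁻⁷)·(1.13×10⁻⁴) / (2.60)³ = 6.429×10⁻¹³ T.

B ≈ 6.43×10⁻¹³ T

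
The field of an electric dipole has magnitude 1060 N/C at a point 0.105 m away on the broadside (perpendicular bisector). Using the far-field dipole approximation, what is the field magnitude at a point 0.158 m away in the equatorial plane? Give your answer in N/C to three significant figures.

Dipole fields scale as 1/r³ in the far field; the geometry is the same at both points.
E₂ = E₁ · (r₁/r₂)³ = 1060 · (0.105/0.158)³.
(r₁/r₂)³ = (0.6646)³ = 0.2935.
E₂ ≈ 311.1 N/C.

E ≈ 311 N/C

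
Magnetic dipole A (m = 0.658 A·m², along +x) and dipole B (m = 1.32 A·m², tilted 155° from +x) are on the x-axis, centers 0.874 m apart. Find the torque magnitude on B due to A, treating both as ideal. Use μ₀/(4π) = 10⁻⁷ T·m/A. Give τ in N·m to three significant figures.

Dipole B is on the axis of dipole A, so B₁ there is axial: B₁ = (μ₀/4π)·2m₁/r³ along +x.
B₁ = 2(10⁻⁷)(0.658)/(0.874)³ = 1.971×10⁻⁷ T.
τ = m₂ B₁ sinθ.
τ = (1.32)(1.971×10⁻⁷)·sin155° = 1.100×10⁻⁷ N·m.

τ ≈ 1.10×10⁻⁷ N·m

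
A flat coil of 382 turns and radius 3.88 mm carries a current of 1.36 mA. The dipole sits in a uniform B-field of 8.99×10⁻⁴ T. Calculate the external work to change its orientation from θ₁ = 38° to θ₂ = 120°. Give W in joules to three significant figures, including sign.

W ≈ 2.85×10⁻⁸ J

m = NIA = NIπa² = 382·(0.00136)·π·(0.00388)² = 2.457×10⁻⁵ A·m².
W_ext = ΔU = −mB cosθ₂ + mB cosθ₁ = mB(cosθ₁ − cosθ₂).
W = (2.457×10⁻⁵)(8.99×10⁻⁴)·(cos38° − cos120°) = (2.209×10⁻⁸)·(+1.2880) = 2.845×10⁻⁸ J.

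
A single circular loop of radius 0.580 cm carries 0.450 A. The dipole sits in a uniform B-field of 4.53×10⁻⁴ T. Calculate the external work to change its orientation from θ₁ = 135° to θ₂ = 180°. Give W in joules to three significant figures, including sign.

Magnetic moment m = IA = Iπa² = (0.450)·π·(0.00580)² = 4.756×10⁻⁵ A·m².
W_ext = ΔU = −mB cosθ₂ + mB cosθ₁ = mB(cosθ₁ − cosθ₂).
W = (4.756×10⁻⁵)(4.53×10⁻⁴)·(cos135° − cos180°) = (2.154×10⁻⁸)·(+0.2929) = 6.310×10⁻⁹ J.

W ≈ 6.31×10⁻⁹ J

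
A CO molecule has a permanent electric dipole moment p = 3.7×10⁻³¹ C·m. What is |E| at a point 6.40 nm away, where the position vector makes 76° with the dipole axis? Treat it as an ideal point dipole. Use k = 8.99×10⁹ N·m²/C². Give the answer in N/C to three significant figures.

At angle θ the dipole field magnitude is E = (kp/r³)·√(1 + 3cos²θ).
kp/r³ = (8.99×10⁹)(3.70×10⁻³¹) / (6.40×10⁻⁹)³ = 1.269×10⁴ N/C.
√(1 + 3cos²76°) = √(1 + 3·0.0585) = √1.1756 ≈ 1.0842.
E ≈ 1.269×10⁴ × 1.084 = 1.376×10⁴ N/C.

E ≈ 1.38×10⁴ N/C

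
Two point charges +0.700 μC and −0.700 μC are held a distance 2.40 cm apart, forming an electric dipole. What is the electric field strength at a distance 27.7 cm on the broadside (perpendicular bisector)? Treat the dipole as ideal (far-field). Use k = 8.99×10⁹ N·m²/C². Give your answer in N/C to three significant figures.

Dipole moment p = qd = (7.00×10⁻⁷ C)(0.0240 m) = 1.68×10⁻⁸ C·m.
In the equatorial plane E = kp/r³.
E = (8.99×10⁹)(1.68×10⁻⁸) / (0.277)³ = 7106 N/C.

E ≈ 7110 N/C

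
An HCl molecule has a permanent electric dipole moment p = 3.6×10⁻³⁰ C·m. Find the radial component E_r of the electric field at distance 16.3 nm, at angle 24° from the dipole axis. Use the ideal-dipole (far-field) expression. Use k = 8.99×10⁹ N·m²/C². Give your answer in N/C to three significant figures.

For a dipole, E_r = (2kp cosθ)/r³.
kp/r³ = (8.99×10⁹)(3.60×10⁻³⁰)/(1.63×10⁻⁸)³ = 7473 N/C.
E_r = 2·7473·cos24° = 1.365×10⁴ N/C.

E_r ≈ 1.37×10⁴ N/C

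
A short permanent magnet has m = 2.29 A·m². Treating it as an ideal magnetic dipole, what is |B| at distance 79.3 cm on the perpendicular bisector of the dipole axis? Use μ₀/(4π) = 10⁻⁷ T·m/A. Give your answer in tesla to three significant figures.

In the equatorial plane B = (μ₀/4π)·m/r³ (half the axial value).
B = (10⁻⁷)·(2.29) / (0.793)³ = 4.592×10⁻⁷ T.

B ≈ 4.59×10⁻⁷ T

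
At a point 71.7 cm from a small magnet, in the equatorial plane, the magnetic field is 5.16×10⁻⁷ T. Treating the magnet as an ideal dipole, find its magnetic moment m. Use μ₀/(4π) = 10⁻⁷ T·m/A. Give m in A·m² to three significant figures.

m ≈ 1.90 A·m²

In the equatorial plane B = (μ₀/4π)·m/r³, so m = Br³·4π/(μ₀).
m = (5.16×10⁻⁷)·(0.717)³ / (10⁻⁷) = 1.902 A·m².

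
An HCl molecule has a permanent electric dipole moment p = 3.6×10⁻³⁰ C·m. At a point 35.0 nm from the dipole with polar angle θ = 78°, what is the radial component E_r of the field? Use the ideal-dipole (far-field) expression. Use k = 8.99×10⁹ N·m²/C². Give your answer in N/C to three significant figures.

E_r ≈ 314 N/C

For a dipole, E_r = (2kp cosθ)/r³.
kp/r³ = (8.99×10⁹)(3.60×10⁻³⁰)/(3.50×10⁻⁸)³ = 754.8 N/C.
E_r = 2·754.8·cos78° = 313.9 N/C.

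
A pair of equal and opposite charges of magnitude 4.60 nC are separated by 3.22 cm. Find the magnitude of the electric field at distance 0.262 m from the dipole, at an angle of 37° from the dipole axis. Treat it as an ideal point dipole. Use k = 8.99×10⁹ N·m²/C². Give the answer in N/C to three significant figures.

E ≈ 126 N/C

Dipole moment p = qd = (4.60×10⁻⁹ C)(0.0322 m) = 1.481×10⁻¹⁰ C·m.
At angle θ the dipole field magnitude is E = (kp/r³)·√(1 + 3cos²θ).
kp/r³ = (8.99×10⁹)(1.481×10⁻¹⁰) / (0.262)³ = 74.03 N/C.
√(1 + 3cos²37°) = √(1 + 3·0.6378) = √2.9135 ≈ 1.7069.
E ≈ 74.03 × 1.707 = 126.4 N/C.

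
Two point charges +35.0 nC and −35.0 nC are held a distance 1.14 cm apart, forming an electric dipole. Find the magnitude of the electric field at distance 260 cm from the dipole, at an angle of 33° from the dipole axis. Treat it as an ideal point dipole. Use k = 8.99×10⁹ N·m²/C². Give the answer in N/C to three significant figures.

Dipole moment p = qd = (3.50×10⁻⁸ C)(0.0114 m) = 3.99×10⁻¹⁰ C·m.
At angle θ the dipole field magnitude is E = (kp/r³)·√(1 + 3cos²θ).
kp/r³ = (8.99×10⁹)(3.99×10⁻¹⁰) / (2.60)³ = 0.2041 N/C.
√(1 + 3cos²33°) = √(1 + 3·0.7034) = √3.1101 ≈ 1.7635.
E ≈ 0.2041 × 1.764 = 0.3599 N/C.

E ≈ 0.360 N/C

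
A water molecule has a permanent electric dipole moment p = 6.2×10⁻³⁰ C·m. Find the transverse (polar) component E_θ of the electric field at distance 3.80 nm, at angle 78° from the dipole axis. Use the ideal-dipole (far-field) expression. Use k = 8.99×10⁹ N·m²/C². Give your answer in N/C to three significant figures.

For a dipole, E_θ = (kp sinθ)/r³.
kp/r³ = (8.99×10⁹)(6.20×10⁻³⁰)/(3.80×10⁻⁹)³ = 1.016×10⁶ N/C.
E_θ = 1.016×10⁶·sin78° = 9.936×10⁵ N/C.

E_θ ≈ 9.94×10⁵ N/C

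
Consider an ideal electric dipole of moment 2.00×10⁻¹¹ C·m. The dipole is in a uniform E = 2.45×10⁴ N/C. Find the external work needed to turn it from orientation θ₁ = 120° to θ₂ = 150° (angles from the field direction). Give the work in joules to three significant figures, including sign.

W_ext = ΔU = U(θ₂) − U(θ₁) = −pE cosθ₂ − (−pE cosθ₁) = pE(cosθ₁ − cosθ₂).
W = (2.00×10⁻¹¹)(2.45×10⁴)·(cos120° − cos150°) = (4.900×10⁻⁷)·(+0.3660) = 1.794×10⁻⁷ J.

W ≈ 1.79×10⁻⁷ J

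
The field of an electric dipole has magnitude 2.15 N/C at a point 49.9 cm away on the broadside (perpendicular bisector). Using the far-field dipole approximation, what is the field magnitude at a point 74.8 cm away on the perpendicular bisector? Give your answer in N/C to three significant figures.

E ≈ 0.638 N/C

Dipole fields scale as 1/r³ in the far field; the geometry is the same at both points.
E₂ = E₁ · (r₁/r₂)³ = 2.15 · (49.9/74.8)³.
(r₁/r₂)³ = (0.6671)³ = 0.2969.
E₂ ≈ 0.6383 N/C.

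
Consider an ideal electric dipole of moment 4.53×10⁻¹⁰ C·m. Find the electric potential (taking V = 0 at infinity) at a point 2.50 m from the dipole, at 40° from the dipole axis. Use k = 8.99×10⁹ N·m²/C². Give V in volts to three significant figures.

The dipole potential is V = kp cosθ / r².
V = (8.99×10⁹)(4.53×10⁻¹⁰)·cos40° / (2.50)² = 0.4992 V.

V ≈ 0.499 V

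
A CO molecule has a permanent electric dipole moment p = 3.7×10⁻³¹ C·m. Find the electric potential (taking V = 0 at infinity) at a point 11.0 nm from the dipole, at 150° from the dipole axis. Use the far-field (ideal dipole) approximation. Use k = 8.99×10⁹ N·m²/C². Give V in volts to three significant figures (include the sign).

The dipole potential is V = kp cosθ / r².
V = (8.99×10⁹)(3.70×10⁻³¹)·cos150° / (1.10×10⁻⁸)² = -2.381×10⁻⁵ V.

V ≈ -2.38×10⁻⁵ V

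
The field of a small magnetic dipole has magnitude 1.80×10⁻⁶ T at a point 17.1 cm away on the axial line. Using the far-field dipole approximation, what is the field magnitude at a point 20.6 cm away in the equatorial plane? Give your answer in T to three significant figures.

Dipole fields scale as 1/r³ in the far field.
The axial field is twice the equatorial field at the same r, so the geometry factor is 1/2.
B₂ = B₁ · (1/2) · (r₁/r₂)³ = 1.80×10⁻⁶ · 0.5 · (17.1/20.6)³.
(r₁/r₂)³ = (0.8301)³ = 0.572.
B₂ ≈ 5.148×10⁻⁷ T.

B ≈ 5.15×10⁻⁷ T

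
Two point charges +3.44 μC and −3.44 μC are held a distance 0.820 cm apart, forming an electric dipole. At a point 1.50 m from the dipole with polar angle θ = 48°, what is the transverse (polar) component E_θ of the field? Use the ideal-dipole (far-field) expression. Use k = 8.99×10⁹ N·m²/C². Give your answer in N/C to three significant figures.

Dipole moment p = qd = (3.44×10⁻⁶ C)(0.00820 m) = 2.821×10⁻⁸ C·m.
For a dipole, E_θ = (kp sinθ)/r³.
kp/r³ = (8.99×10⁹)(2.821×10⁻⁸)/(1.50)³ = 75.14 N/C.
E_θ = 75.14·sin48° = 55.84 N/C.

E_θ ≈ 55.8 N/C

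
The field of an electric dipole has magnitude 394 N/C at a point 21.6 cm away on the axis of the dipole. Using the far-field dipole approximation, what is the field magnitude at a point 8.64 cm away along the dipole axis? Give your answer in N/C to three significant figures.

Dipole fields scale as 1/r³ in the far field; the geometry is the same at both points.
E₂ = E₁ · (r₁/r₂)³ = 394 · (21.6/8.64)³.
(r₁/r₂)³ = (2.5)³ = 15.62.
E₂ ≈ 6156 N/C.

E ≈ 6160 N/C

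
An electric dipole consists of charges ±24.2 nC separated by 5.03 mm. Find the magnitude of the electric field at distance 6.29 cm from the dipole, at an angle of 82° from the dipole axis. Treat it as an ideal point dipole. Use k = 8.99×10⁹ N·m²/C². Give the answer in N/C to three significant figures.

Dipole moment p = qd = (2.42×10⁻⁸ C)(0.00503 m) = 1.217×10⁻¹⁰ C·m.
At angle θ the dipole field magnitude is E = (kp/r³)·√(1 + 3cos²θ).
kp/r³ = (8.99×10⁹)(1.217×10⁻¹⁰) / (0.0629)³ = 4396 N/C.
√(1 + 3cos²82°) = √(1 + 3·0.0194) = √1.0581 ≈ 1.0286.
E ≈ 4396 × 1.029 = 4522 N/C.

E ≈ 4520 N/C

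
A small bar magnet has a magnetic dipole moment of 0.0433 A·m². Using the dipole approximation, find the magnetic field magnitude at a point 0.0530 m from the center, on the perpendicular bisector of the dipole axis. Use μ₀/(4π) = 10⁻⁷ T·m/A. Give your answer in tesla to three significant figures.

B ≈ 2.91×10⁻⁵ T

In the equatorial plane B = (μ₀/4π)·m/r³ (half the axial value).
B = (10⁻⁷)·(0.0433) / (0.0530)³ = 2.908×10⁻⁵ T.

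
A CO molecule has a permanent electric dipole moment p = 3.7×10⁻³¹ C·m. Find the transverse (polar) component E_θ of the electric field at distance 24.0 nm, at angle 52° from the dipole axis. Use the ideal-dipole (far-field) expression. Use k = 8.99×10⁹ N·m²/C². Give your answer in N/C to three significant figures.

E_θ ≈ 190 N/C

For a dipole, E_θ = (kp sinθ)/r³.
kp/r³ = (8.99×10⁹)(3.70×10⁻³¹)/(2.40×10⁻⁸)³ = 240.6 N/C.
E_θ = 240.6·sin52° = 189.6 N/C.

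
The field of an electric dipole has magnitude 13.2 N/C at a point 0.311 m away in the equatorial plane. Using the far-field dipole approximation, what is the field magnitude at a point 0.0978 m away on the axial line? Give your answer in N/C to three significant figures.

E ≈ 849 N/C

Dipole fields scale as 1/r³ in the far field.
The axial field is twice the equatorial field at the same r, so the geometry factor is 2/1.
E₂ = E₁ · (2/1) · (r₁/r₂)³ = 13.2 · 2 · (0.311/0.0978)³.
(r₁/r₂)³ = (3.18)³ = 32.16.
E₂ ≈ 848.9 N/C.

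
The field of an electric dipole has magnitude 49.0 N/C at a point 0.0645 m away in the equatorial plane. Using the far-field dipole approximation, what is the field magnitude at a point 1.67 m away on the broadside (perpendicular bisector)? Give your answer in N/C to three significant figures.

Dipole fields scale as 1/r³ in the far field; the geometry is the same at both points.
E₂ = E₁ · (r₁/r₂)³ = 49.0 · (0.0645/1.67)³.
(r₁/r₂)³ = (0.03862)³ = 5.761e-05.
E₂ ≈ 0.002823 N/C.

E ≈ 0.00282 N/C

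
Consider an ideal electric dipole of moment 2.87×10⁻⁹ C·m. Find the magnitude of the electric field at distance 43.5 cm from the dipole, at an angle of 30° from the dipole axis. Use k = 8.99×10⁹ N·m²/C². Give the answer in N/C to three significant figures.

At angle θ the dipole field magnitude is E = (kp/r³)·√(1 + 3cos²θ).
kp/r³ = (8.99×10⁹)(2.87×10⁻⁹) / (0.435)³ = 313.5 N/C.
√(1 + 3cos²30°) = √(1 + 3·0.7500) = √3.2500 ≈ 1.8028.
E ≈ 313.5 × 1.803 = 565.1 N/C.

E ≈ 565 N/C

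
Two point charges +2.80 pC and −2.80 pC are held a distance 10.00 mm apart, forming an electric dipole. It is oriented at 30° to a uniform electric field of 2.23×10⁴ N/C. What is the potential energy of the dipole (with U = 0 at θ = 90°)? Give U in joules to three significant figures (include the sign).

U ≈ -5.41×10⁻¹⁰ J

Dipole moment p = qd = (2.80×10⁻¹² C)(0.0100 m) = 2.80×10⁻¹⁴ C·m.
U = −p·E = −pE cosθ.
U = −(2.80×10⁻¹⁴)(2.23×10⁴)·cos30° = -5.407×10⁻¹⁰ J.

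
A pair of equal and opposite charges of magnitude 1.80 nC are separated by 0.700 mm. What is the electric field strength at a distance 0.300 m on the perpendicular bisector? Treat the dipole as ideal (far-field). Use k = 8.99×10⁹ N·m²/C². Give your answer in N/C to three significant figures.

Dipole moment p = qd = (1.80×10⁻⁹ C)(7.00×10⁻⁴ m) = 1.26×10⁻¹² C·m.
On the perpendicular bisector E = kp/r³ (half the axial value at the same distance).
E = (8.99×10⁹)(1.26×10⁻¹²) / (0.300)³ = 0.4195 N/C.

E ≈ 0.420 N/C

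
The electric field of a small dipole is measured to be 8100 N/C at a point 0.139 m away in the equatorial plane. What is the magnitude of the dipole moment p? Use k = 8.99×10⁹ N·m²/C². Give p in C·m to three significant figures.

In the equatorial plane E = kp/r³, so p = Er³/(k).
p = (8100)·(0.139)³ / (8.99×10⁹) = 2.420×10⁻⁹ C·m.

p ≈ 2.42×10⁻⁹ C·m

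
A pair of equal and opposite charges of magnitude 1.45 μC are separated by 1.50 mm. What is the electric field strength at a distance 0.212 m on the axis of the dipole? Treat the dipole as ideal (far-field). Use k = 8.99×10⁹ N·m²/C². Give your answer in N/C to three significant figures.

E ≈ 4100 N/C

Dipole moment p = qd = (1.45×10⁻⁶ C)(0.00150 m) = 2.175×10⁻⁹ C·m.
On the dipole axis E = 2kp/r³.
E = 2·(8.99×10⁹)(2.175×10⁻⁹) / (0.212)³ = 4104 N/C.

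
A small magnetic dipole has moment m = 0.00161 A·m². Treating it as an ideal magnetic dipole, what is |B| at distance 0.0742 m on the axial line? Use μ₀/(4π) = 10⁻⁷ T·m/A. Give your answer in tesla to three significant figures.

On axis B = (μ₀/4π)·2m/r³.
B = 2·(10⁻⁷)·(0.00161) / (0.0742)³ = 7.882×10⁻⁷ T.

B ≈ 7.88×10⁻⁷ T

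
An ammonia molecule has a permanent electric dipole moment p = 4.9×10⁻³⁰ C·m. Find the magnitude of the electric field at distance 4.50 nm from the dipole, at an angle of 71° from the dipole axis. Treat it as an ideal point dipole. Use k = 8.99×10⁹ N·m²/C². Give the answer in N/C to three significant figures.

E ≈ 5.55×10⁵ N/C

At angle θ the dipole field magnitude is E = (kp/r³)·√(1 + 3cos²θ).
kp/r³ = (8.99×10⁹)(4.90×10⁻³⁰) / (4.50×10⁻⁹)³ = 4.834×10⁵ N/C.
√(1 + 3cos²71°) = √(1 + 3·0.1060) = √1.3180 ≈ 1.1480.
E ≈ 4.834×10⁵ × 1.148 = 5.550×10⁵ N/C.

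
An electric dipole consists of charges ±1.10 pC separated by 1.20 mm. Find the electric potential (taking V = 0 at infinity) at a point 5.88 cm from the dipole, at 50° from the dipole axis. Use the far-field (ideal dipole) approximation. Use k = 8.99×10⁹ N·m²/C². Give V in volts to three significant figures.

V ≈ 0.00221 V

Dipole moment p = qd = (1.10×10⁻¹² C)(0.00120 m) = 1.32×10⁻¹⁵ C·m.
The dipole potential is V = kp cosθ / r².
V = (8.99×10⁹)(1.32×10⁻¹⁵)·cos50° / (0.0588)² = 0.002206 V.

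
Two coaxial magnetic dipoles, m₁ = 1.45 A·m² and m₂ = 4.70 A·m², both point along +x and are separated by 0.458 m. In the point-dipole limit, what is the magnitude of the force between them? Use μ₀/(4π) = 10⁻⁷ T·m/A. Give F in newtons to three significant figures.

On-axis B of dipole 1: B = (μ₀/4π)·2m₁/r³. Force on dipole 2: F = m₂·dB/dr.
dB/dr = −(μ₀/4π)·6m₁/r⁴, so |F| = (μ₀/4π)·6m₁m₂/r⁴.
F = 6(10⁻⁷)(1.45)(4.70)/(0.458)⁴ = 9.293×10⁻⁵ N.

F ≈ 9.29×10⁻⁵ N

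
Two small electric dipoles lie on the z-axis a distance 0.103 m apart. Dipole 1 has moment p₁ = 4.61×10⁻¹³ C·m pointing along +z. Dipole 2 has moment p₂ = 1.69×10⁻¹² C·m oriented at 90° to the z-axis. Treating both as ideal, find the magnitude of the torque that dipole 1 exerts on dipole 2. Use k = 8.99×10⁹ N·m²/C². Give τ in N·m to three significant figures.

τ ≈ 1.28×10⁻¹¹ N·m

The second dipole sits on the axis of the first, so the field there is axial: E₁ = 2kp₁/r³ along +z.
E₁ = 2(8.99×10⁹)(4.61×10⁻¹³)/(0.103)³ = 7.585 N/C.
Torque on the second dipole: τ = p₂ E₁ sinθ.
τ = (1.69×10⁻¹²)(7.585)·sin90° = 1.282×10⁻¹¹ N·m.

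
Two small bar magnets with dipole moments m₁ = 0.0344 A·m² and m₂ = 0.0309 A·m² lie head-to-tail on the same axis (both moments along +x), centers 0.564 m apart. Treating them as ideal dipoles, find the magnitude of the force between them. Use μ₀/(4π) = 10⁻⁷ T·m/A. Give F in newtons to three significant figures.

F ≈ 6.30×10⁻⁹ N

On-axis B of dipole 1: B = (μ₀/4π)·2m₁/r³. Force on dipole 2: F = m₂·dB/dr.
dB/dr = −(μ₀/4π)·6m₁/r⁴, so |F| = (μ₀/4π)·6m₁m₂/r⁴.
F = 6(10⁻⁷)(0.0344)(0.0309)/(0.564)⁴ = 6.303×10⁻⁹ N.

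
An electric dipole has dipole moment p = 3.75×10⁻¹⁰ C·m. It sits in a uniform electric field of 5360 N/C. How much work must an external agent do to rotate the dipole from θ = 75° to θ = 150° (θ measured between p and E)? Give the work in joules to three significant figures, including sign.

W ≈ 2.26×10⁻⁶ J

W_ext = ΔU = U(θ₂) − U(θ₁) = −pE cosθ₂ − (−pE cosθ₁) = pE(cosθ₁ − cosθ₂).
W = (3.75×10⁻¹⁰)(5360)·(cos75° − cos150°) = (2.010×10⁻⁶)·(+1.1248) = 2.261×10⁻⁶ J.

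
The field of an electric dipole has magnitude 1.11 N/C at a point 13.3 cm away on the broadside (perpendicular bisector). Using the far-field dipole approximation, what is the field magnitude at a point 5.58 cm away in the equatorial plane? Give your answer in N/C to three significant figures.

E ≈ 15.0 N/C

Dipole fields scale as 1/r³ in the far field; the geometry is the same at both points.
E₂ = E₁ · (r₁/r₂)³ = 1.11 · (13.3/5.58)³.
(r₁/r₂)³ = (2.384)³ = 13.54.
E₂ ≈ 15.03 N/C.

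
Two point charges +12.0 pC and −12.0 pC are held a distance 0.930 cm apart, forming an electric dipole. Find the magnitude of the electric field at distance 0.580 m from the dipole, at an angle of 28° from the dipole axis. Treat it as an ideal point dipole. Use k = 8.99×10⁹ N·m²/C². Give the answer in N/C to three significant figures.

Dipole moment p = qd = (1.20×10⁻¹¹ C)(0.00930 m) = 1.116×10⁻¹³ C·m.
At angle θ the dipole field magnitude is E = (kp/r³)·√(1 + 3cos²θ).
kp/r³ = (8.99×10⁹)(1.116×10⁻¹³) / (0.580)³ = 0.005142 N/C.
√(1 + 3cos²28°) = √(1 + 3·0.7796) = √3.3388 ≈ 1.8272.
E ≈ 0.005142 × 1.827 = 0.009396 N/C.

E ≈ 0.00940 N/C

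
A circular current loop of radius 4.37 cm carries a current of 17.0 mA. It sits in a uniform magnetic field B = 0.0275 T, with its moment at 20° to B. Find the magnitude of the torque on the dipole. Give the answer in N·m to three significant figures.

Magnetic moment m = IA = Iπa² = (0.0170)·π·(0.0437)² = 1.02×10⁻⁴ A·m².
Torque on a magnetic dipole: τ = mB sinθ.
τ = (1.02×10⁻⁴)(0.0275)·sin20° = 9.594×10⁻⁷ N·m.

τ ≈ 9.59×10⁻⁷ N·m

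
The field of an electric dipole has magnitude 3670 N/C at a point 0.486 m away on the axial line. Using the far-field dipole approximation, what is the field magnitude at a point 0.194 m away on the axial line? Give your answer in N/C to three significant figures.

E ≈ 5.77×10⁴ N/C

Dipole fields scale as 1/r³ in the far field; the geometry is the same at both points.
E₂ = E₁ · (r₁/r₂)³ = 3670 · (0.486/0.194)³.
(r₁/r₂)³ = (2.505)³ = 15.72.
E₂ ≈ 5.770×10⁴ N/C.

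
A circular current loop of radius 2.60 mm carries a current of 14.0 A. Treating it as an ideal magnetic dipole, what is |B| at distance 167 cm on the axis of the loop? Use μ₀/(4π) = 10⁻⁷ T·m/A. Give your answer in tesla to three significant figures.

B ≈ 1.28×10⁻¹¹ T

Magnetic moment m = IA = Iπa² = (14.0)·π·(0.00260)² = 2.973×10⁻⁴ A·m².
On axis B = (μ₀/4π)·2m/r³.
B = 2·(10⁻⁷)·(2.973×10⁻⁴) / (1.67)³ = 1.277×10⁻¹¹ T.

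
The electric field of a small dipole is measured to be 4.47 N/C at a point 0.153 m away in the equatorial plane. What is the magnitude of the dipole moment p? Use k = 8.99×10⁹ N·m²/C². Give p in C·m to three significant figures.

p ≈ 1.78×10⁻¹² C·m

In the equatorial plane E = kp/r³, so p = Er³/(k).
p = (4.47)·(0.153)³ / (8.99×10⁹) = 1.781×10⁻¹² C·m.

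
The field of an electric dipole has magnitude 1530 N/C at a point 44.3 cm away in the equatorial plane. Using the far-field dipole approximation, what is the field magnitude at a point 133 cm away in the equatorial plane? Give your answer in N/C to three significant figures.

Dipole fields scale as 1/r³ in the far field; the geometry is the same at both points.
E₂ = E₁ · (r₁/r₂)³ = 1530 · (44.3/133)³.
(r₁/r₂)³ = (0.3331)³ = 0.03695.
E₂ ≈ 56.54 N/C.

E ≈ 56.5 N/C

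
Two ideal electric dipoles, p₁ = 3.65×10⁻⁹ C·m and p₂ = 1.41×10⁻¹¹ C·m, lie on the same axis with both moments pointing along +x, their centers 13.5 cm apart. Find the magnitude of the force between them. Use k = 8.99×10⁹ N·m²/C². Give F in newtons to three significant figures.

F ≈ 8.36×10⁻⁶ N

On-axis field of dipole 1 at distance r: E = 2kp₁/r³. Force on dipole 2 is F = p₂·dE/dr (gradient along axis).
dE/dr = −6kp₁/r⁴, so |F| = 6kp₁p₂/r⁴ (attractive for aligned moments).
F = 6(8.99×10⁹)(3.65×10⁻⁹)(1.41×10⁻¹¹)/(0.135)⁴ = 8.358×10⁻⁶ N.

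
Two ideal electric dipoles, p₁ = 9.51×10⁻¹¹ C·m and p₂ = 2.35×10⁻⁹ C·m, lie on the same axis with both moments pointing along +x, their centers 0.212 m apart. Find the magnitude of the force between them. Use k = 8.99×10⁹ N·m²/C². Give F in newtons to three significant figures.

On-axis field of dipole 1 at distance r: E = 2kp₁/r³. Force on dipole 2 is F = p₂·dE/dr (gradient along axis).
dE/dr = −6kp₁/r⁴, so |F| = 6kp₁p₂/r⁴ (attractive for aligned moments).
F = 6(8.99×10⁹)(9.51×10⁻¹¹)(2.35×10⁻⁹)/(0.212)⁴ = 5.968×10⁻⁶ N.

F ≈ 5.97×10⁻⁶ N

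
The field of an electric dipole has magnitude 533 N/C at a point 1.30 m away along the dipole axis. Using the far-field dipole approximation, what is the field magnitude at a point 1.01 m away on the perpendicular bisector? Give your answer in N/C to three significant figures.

Dipole fields scale as 1/r³ in the far field.
The axial field is twice the equatorial field at the same r, so the geometry factor is 1/2.
E₂ = E₁ · (1/2) · (r₁/r₂)³ = 533 · 0.5 · (1.30/1.01)³.
(r₁/r₂)³ = (1.287)³ = 2.132.
E₂ ≈ 568.3 N/C.

E ≈ 568 N/C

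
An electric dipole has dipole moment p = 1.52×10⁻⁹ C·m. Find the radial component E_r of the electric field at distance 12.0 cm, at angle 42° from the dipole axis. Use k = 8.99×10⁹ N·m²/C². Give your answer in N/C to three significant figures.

E_r ≈ 1.18×10⁴ N/C

For a dipole, E_r = (2kp cosθ)/r³.
kp/r³ = (8.99×10⁹)(1.52×10⁻⁹)/(0.120)³ = 7908 N/C.
E_r = 2·7908·cos42° = 1.175×10⁴ N/C.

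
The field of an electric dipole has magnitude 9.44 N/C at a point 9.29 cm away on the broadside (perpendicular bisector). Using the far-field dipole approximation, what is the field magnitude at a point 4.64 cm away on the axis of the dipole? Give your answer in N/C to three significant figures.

Dipole fields scale as 1/r³ in the far field.
The axial field is twice the equatorial field at the same r, so the geometry factor is 2/1.
E₂ = E₁ · (2/1) · (r₁/r₂)³ = 9.44 · 2 · (9.29/4.64)³.
(r₁/r₂)³ = (2.002)³ = 8.026.
E₂ ≈ 151.5 N/C.

E ≈ 152 N/C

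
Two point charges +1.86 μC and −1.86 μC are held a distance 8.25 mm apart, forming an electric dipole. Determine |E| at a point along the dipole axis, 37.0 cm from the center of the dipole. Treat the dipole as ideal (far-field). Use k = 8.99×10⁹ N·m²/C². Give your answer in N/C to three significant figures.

E ≈ 5450 N/C

Dipole moment p = qd = (1.86×10⁻⁶ C)(0.00825 m) = 1.535×10⁻⁸ C·m.
On the dipole axis E = 2kp/r³.
E = 2·(8.99×10⁹)(1.535×10⁻⁸) / (0.370)³ = 5449 N/C.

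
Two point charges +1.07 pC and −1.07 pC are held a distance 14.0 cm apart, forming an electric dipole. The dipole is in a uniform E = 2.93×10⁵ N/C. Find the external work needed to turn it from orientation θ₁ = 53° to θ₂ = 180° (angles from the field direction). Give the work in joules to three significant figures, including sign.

W ≈ 7.03×10⁻⁸ J

Dipole moment p = qd = (1.07×10⁻¹² C)(0.140 m) = 1.498×10⁻¹³ C·m.
W_ext = ΔU = U(θ₂) − U(θ₁) = −pE cosθ₂ − (−pE cosθ₁) = pE(cosθ₁ − cosθ₂).
W = (1.498×10⁻¹³)(2.93×10⁵)·(cos53° − cos180°) = (4.389×10⁻⁸)·(+1.6018) = 7.031×10⁻⁸ J.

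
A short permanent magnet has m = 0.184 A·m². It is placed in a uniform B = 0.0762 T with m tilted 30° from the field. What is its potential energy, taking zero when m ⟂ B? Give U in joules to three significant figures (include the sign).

U = −m·B = −mB cosθ.
U = −(0.184)(0.0762)·cos30° = -0.01214 J.

U ≈ -0.0121 J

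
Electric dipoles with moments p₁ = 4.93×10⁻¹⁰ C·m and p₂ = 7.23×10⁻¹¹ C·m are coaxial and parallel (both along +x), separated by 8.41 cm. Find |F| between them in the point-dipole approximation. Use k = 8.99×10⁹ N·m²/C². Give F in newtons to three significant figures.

On-axis field of dipole 1 at distance r: E = 2kp₁/r³. Force on dipole 2 is F = p₂·dE/dr (gradient along axis).
dE/dr = −6kp₁/r⁴, so |F| = 6kp₁p₂/r⁴ (attractive for aligned moments).
F = 6(8.99×10⁹)(4.93×10⁻¹⁰)(7.23×10⁻¹¹)/(0.0841)⁴ = 3.843×10⁻⁵ N.

F ≈ 3.84×10⁻⁵ N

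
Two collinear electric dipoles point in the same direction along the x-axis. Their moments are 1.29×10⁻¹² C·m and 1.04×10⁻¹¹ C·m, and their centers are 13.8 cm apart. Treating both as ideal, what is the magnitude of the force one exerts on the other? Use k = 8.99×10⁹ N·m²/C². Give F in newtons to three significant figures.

F ≈ 2.00×10⁻⁹ N

On-axis field of dipole 1 at distance r: E = 2kp₁/r³. Force on dipole 2 is F = p₂·dE/dr (gradient along axis).
dE/dr = −6kp₁/r⁴, so |F| = 6kp₁p₂/r⁴ (attractive for aligned moments).
F = 6(8.99×10⁹)(1.29×10⁻¹²)(1.04×10⁻¹¹)/(0.138)⁴ = 1.995×10⁻⁹ N.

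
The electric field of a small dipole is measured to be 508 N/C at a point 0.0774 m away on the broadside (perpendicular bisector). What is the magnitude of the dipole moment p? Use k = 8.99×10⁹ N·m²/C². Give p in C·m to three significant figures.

In the equatorial plane E = kp/r³, so p = Er³/(k).
p = (508)·(0.0774)³ / (8.99×10⁹) = 2.620×10⁻¹¹ C·m.

p ≈ 2.62×10⁻¹¹ C·m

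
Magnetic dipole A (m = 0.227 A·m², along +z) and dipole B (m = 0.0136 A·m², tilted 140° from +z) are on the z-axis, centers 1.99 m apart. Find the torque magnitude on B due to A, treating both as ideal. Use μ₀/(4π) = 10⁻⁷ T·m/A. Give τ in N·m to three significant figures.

τ ≈ 5.04×10⁻¹¹ N·m

Dipole B is on the axis of dipole A, so B₁ there is axial: B₁ = (μ₀/4π)·2m₁/r³ along +z.
B₁ = 2(10⁻⁷)(0.227)/(1.99)³ = 5.761×10⁻⁹ T.
τ = m₂ B₁ sinθ.
τ = (0.0136)(5.761×10⁻⁹)·sin140° = 5.036×10⁻¹¹ N·m.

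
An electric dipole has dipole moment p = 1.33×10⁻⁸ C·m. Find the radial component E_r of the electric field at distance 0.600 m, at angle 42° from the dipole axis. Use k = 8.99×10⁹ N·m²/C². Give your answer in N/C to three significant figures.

For a dipole, E_r = (2kp cosθ)/r³.
kp/r³ = (8.99×10⁹)(1.33×10⁻⁸)/(0.600)³ = 553.6 N/C.
E_r = 2·553.6·cos42° = 822.7 N/C.

E_r ≈ 823 N/C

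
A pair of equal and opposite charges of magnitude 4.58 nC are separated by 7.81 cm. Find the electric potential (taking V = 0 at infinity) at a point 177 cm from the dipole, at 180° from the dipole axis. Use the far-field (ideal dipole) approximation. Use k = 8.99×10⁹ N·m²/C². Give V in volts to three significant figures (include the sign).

V ≈ -1.03 V

Dipole moment p = qd = (4.58×10⁻⁹ C)(0.0781 m) = 3.577×10⁻¹⁰ C·m.
The dipole potential is V = kp cosθ / r².
V = (8.99×10⁹)(3.577×10⁻¹⁰)·cos180° / (1.77)² = -1.026 V.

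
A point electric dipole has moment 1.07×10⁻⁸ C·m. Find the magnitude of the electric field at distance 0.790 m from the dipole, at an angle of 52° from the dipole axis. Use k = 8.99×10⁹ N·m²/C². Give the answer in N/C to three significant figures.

At angle θ the dipole field magnitude is E = (kp/r³)·√(1 + 3cos²θ).
kp/r³ = (8.99×10⁹)(1.07×10⁻⁸) / (0.790)³ = 195.1 N/C.
√(1 + 3cos²52°) = √(1 + 3·0.3790) = √2.1371 ≈ 1.4619.
E ≈ 195.1 × 1.462 = 285.2 N/C.

E ≈ 285 N/C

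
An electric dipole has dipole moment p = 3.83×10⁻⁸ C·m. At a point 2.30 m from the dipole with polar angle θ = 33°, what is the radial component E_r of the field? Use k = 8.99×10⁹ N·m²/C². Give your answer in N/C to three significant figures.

For a dipole, E_r = (2kp cosθ)/r³.
kp/r³ = (8.99×10⁹)(3.83×10⁻⁸)/(2.30)³ = 28.30 N/C.
E_r = 2·28.30·cos33° = 47.47 N/C.

E_r ≈ 47.5 N/C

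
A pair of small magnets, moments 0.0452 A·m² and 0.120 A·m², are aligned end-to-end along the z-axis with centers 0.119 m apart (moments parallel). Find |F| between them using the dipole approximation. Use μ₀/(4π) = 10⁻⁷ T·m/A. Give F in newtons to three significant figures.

On-axis B of dipole 1: B = (μ₀/4π)·2m₁/r³. Force on dipole 2: F = m₂·dB/dr.
dB/dr = −(μ₀/4π)·6m₁/r⁴, so |F| = (μ₀/4π)·6m₁m₂/r⁴.
F = 6(10⁻⁷)(0.0452)(0.120)/(0.119)⁴ = 1.623×10⁻⁵ N.

F ≈ 1.62×10⁻⁵ N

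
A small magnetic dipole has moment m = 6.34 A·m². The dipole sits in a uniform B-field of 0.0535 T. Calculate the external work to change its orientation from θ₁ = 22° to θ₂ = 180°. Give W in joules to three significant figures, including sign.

W_ext = ΔU = −mB cosθ₂ + mB cosθ₁ = mB(cosθ₁ − cosθ₂).
W = (6.34)(0.0535)·(cos22° − cos180°) = (0.3392)·(+1.9272) = 0.6537 J.

W ≈ 0.654 J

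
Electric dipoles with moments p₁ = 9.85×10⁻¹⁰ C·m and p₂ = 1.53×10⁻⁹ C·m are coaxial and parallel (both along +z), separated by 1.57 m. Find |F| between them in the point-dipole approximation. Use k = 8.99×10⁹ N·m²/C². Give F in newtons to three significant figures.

F ≈ 1.34×10⁻⁸ N

On-axis field of dipole 1 at distance r: E = 2kp₁/r³. Force on dipole 2 is F = p₂·dE/dr (gradient along axis).
dE/dr = −6kp₁/r⁴, so |F| = 6kp₁p₂/r⁴ (attractive for aligned moments).
F = 6(8.99×10⁹)(9.85×10⁻¹⁰)(1.53×10⁻⁹)/(1.57)⁴ = 1.338×10⁻⁸ N.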